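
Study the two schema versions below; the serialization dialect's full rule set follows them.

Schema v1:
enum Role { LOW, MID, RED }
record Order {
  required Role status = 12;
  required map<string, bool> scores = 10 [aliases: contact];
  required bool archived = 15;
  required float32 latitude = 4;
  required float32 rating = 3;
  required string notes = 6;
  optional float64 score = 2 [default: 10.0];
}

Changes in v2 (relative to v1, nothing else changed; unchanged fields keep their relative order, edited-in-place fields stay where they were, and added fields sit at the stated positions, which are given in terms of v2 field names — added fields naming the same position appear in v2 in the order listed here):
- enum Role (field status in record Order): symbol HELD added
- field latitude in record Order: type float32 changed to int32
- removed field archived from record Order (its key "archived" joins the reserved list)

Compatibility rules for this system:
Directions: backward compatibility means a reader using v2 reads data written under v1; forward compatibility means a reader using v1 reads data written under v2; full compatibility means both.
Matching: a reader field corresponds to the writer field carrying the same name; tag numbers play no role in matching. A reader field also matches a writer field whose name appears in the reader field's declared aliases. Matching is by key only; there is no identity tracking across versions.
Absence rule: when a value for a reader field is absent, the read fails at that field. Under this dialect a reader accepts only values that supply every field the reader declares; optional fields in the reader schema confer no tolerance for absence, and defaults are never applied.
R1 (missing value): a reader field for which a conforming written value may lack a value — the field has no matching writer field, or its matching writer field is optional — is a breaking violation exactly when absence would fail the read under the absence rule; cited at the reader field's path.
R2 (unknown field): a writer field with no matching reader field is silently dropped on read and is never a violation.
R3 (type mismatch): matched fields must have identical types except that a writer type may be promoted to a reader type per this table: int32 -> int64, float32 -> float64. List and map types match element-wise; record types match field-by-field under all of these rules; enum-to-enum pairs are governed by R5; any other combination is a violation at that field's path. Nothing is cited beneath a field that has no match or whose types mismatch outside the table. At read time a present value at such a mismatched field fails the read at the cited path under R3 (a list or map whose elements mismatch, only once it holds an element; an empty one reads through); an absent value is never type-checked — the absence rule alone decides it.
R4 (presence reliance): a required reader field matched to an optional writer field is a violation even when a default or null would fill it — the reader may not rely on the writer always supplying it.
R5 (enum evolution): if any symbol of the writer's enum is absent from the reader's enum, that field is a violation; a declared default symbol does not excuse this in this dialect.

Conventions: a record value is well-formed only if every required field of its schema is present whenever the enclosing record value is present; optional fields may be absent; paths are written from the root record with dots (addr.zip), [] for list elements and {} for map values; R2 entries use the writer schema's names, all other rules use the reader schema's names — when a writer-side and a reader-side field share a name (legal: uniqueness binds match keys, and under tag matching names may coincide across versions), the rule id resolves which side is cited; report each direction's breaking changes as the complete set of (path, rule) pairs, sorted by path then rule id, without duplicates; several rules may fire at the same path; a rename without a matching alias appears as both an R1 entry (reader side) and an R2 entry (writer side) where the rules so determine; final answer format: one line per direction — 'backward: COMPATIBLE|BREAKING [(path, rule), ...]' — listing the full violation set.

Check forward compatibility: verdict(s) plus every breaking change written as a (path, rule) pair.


arrows below run writer -> reader for Order
forward for Order (reader v1, writer v2):
  writer required, Role -> Role: reader status maps from writer status
  writer required, map<string, bool> -> map<string, bool>: reader scores maps from writer scores
  archived has no writer counterpart
  writer required, int32 -> float32: reader latitude maps from writer latitude
  writer required, float32 -> float32: reader rating maps from writer rating
  writer required, string -> string: reader notes maps from writer notes
  writer optional, float64 -> float64: reader score maps from writer score
  R1 fires at archived
  R3 fires at latitude
  R1 fires at score
  R5 fires at status
  => forward verdict for Order: BREAKING, 4 violation(s)

forward: BREAKING [(archived, R1), (latitude, R3), (score, R1), (status, R5)]


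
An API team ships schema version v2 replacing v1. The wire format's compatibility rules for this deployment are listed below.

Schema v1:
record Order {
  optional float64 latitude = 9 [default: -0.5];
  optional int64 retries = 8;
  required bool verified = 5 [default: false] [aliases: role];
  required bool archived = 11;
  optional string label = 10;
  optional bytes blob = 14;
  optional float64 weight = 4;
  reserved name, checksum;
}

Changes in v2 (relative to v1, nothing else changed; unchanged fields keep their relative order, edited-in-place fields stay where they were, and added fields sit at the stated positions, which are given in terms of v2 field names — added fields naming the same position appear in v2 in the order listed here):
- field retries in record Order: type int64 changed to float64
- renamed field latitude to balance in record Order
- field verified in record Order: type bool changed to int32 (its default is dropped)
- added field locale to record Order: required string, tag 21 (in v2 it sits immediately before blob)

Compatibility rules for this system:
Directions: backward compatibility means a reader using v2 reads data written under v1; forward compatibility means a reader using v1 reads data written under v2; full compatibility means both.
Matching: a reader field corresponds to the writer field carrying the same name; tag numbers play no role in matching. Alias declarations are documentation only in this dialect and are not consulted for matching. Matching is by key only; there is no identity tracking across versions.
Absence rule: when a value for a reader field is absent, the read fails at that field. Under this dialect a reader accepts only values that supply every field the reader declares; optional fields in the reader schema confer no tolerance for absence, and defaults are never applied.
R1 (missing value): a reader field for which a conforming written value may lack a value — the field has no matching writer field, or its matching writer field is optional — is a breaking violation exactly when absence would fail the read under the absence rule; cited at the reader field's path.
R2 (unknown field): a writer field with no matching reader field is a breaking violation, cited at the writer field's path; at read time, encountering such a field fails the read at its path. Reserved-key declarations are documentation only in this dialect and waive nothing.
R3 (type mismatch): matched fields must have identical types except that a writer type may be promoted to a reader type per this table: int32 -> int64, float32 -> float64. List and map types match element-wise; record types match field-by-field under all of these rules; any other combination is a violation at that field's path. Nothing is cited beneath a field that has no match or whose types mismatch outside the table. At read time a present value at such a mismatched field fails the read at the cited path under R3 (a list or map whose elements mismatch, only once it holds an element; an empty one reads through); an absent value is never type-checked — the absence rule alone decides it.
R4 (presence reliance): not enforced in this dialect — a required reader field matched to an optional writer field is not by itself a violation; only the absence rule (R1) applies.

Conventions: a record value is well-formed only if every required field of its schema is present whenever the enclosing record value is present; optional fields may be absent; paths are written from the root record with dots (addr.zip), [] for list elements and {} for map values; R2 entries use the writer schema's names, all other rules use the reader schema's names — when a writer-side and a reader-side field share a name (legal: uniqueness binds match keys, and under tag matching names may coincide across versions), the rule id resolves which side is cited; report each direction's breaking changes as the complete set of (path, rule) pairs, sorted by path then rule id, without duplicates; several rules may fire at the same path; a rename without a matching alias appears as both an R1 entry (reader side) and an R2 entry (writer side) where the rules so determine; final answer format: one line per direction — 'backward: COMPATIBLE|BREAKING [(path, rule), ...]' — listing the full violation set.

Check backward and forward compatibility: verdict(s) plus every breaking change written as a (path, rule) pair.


backward: BREAKING [(balance, R1), (blob, R1), (label, R1), (latitude, R2), (locale, R1), (retries, R1), (retries, R3), (verified, R3), (weight, R1)]; forward: BREAKING [(balance, R2), (blob, R1), (label, R1), (latitude, R1), (locale, R2), (retries, R1), (retries, R3), (verified, R3), (weight, R1)]

arrows below run writer -> reader for Order
backward for Order (reader v2, writer v1):
  balance: no writer match
  writer optional, int64 -> float64: reader retries maps from writer retries
  writer required, bool -> int32: reader verified maps from writer verified
  writer required, bool -> bool: reader archived maps from writer archived
  writer optional, string -> string: reader label maps from writer label
  locale: no writer match
  writer optional, bytes -> bytes: reader blob maps from writer blob
  writer optional, float64 -> float64: reader weight maps from writer weight
  writer latitude: unknown to reader
  R1 fires at balance
  R1 fires at blob
  R1 fires at label
  R2 fires at latitude
  R1 fires at locale
  R1 fires at retries
  R3 fires at retries
  R3 fires at verified
  R1 fires at weight
  => backward: BREAKING (9)
forward for Order (reader v1, writer v2):
  latitude: no writer match
  writer optional, float64 -> int64: reader retries maps from writer retries
  writer required, int32 -> bool: reader verified maps from writer verified
  writer required, bool -> bool: reader archived maps from writer archived
  writer optional, string -> string: reader label maps from writer label
  writer optional, bytes -> bytes: reader blob maps from writer blob
  writer optional, float64 -> float64: reader weight maps from writer weight
  writer balance: unknown to reader
  writer locale: unknown to reader
  R2 fires at balance
  R1 fires at blob
  R1 fires at label
  R1 fires at latitude
  R2 fires at locale
  R1 fires at retries
  R3 fires at retries
  R3 fires at verified
  R1 fires at weight
  => forward: BREAKING (9)


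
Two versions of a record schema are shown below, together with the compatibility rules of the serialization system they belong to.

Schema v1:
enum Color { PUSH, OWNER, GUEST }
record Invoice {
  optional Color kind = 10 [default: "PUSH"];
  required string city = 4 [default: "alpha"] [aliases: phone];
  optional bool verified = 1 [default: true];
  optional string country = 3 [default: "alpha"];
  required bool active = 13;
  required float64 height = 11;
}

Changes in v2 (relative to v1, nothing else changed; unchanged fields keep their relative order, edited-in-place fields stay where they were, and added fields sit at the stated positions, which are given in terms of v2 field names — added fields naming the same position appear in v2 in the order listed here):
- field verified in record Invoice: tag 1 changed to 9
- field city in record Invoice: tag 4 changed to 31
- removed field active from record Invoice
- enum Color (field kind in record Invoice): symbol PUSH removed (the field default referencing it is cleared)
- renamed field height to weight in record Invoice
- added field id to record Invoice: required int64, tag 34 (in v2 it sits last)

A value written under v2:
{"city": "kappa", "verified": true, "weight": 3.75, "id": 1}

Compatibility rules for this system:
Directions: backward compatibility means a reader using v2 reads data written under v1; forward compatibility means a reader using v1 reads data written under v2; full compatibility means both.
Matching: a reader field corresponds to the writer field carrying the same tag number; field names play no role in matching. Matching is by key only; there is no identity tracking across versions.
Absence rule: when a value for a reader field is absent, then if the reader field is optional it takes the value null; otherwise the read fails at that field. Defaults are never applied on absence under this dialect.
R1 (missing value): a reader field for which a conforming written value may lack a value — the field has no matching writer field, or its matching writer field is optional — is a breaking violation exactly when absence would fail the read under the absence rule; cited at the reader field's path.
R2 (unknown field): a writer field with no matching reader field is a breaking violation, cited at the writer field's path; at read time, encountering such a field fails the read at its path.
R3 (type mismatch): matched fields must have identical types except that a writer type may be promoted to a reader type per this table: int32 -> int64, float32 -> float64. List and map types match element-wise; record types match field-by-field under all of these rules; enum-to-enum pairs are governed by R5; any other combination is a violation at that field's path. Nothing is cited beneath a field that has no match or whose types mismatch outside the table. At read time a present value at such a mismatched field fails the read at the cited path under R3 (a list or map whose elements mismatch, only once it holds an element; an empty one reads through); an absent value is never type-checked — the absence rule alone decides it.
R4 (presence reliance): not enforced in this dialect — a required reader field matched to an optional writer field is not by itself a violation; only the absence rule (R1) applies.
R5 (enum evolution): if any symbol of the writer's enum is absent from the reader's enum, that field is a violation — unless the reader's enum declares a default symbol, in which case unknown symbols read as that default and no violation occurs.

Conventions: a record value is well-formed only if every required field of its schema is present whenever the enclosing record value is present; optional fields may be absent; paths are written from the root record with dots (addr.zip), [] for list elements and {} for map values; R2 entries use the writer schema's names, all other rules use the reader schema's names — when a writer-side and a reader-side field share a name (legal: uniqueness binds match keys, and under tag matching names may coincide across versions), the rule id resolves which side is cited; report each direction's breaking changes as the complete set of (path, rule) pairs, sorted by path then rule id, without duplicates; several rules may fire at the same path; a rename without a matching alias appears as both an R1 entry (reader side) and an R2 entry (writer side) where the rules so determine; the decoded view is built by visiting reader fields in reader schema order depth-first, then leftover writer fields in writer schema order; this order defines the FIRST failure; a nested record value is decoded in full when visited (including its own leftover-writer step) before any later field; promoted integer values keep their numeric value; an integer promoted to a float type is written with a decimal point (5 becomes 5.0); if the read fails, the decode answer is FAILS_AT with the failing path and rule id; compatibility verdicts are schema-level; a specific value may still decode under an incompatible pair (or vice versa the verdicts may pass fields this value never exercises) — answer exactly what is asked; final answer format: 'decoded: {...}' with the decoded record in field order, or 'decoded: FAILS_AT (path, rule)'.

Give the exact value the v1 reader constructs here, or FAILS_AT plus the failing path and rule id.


decoded: FAILS_AT (city, R1)

each type pair in Invoice: writer, then reader
decode (reader v1):
  kind := null (missing; optional => null)
  read fails at city under R1 (no fill)
  => FAILS_AT (city, R1)
the other Invoice changes do not affect what is asked:
  field verified in record Invoice: tag 1 changed to 9 -> changes Invoice's schema-level verdicts only — the decode of this value is the same
  removed field active from record Invoice -> changes Invoice's schema-level verdicts only — the decode of this value is the same
  enum Color (field kind in record Invoice): symbol PUSH removed (the field default referencing it is cleared) -> changes Invoice's schema-level verdicts only — the decode of this value is the same
  renamed field height to weight in record Invoice -> no rule fires on it and the decoded Invoice view is identical with or without it
  added field id to record Invoice: required int64, tag 34 (in v2 it sits last) -> changes Invoice's schema-level verdicts only — the decode of this value is the same


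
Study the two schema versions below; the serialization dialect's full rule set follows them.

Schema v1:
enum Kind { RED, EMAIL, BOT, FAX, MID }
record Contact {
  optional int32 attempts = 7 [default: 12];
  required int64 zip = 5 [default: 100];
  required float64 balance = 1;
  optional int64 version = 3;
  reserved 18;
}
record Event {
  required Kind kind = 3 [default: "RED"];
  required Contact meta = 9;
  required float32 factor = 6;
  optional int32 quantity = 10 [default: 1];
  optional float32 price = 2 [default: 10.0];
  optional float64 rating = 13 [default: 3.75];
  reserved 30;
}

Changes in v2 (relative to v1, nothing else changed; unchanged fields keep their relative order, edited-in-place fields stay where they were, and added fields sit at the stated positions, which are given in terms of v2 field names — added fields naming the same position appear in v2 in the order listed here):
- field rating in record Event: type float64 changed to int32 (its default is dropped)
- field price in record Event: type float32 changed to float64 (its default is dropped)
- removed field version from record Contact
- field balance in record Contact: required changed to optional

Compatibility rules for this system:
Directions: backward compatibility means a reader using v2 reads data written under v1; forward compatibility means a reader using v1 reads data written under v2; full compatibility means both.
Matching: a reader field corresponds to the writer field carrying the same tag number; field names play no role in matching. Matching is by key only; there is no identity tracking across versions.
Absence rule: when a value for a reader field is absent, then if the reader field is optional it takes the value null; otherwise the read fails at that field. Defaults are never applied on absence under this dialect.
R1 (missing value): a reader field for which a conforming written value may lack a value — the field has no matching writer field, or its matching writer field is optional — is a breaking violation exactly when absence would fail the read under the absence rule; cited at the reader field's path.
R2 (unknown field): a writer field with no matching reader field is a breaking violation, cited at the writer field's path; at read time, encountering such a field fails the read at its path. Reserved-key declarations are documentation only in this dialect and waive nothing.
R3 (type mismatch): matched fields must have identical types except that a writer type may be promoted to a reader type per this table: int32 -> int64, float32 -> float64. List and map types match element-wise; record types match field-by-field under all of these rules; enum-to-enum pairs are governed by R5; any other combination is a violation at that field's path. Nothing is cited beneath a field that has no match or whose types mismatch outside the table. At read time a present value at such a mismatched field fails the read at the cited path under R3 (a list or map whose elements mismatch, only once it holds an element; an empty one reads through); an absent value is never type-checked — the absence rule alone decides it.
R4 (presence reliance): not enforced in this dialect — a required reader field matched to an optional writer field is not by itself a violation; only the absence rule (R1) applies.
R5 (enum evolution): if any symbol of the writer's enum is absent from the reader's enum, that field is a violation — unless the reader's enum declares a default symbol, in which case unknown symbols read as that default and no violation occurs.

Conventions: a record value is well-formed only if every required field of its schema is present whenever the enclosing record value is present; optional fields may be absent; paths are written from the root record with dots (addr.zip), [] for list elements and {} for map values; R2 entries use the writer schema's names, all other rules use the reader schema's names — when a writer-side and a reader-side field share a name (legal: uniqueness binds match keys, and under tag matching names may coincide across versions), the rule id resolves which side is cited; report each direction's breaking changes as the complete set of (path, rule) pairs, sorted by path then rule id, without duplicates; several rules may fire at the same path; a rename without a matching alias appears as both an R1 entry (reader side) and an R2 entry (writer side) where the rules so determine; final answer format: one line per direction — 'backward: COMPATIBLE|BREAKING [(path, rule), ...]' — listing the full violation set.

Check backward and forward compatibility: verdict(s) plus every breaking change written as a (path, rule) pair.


backward: BREAKING [(meta.version, R2), (rating, R3)]; forward: BREAKING [(meta.balance, R1), (price, R3), (rating, R3)]

in Event below, arrows point writer -> reader
checking backward for Event: reader v2 against writer v1:
  kind: Kind -> Kind, writer required; from kind
  meta: Contact -> Contact, writer required; from meta
  factor: float32 -> float32, writer required; from factor
  quantity: int32 -> int32, writer optional; from quantity
  price: float32 -> float64, writer optional; from price
  rating: float64 -> int32, writer optional; from rating
  meta.attempts: int32 -> int32, writer optional; from meta.attempts
  meta.zip: int64 -> int64, writer required; from meta.zip
  meta.balance: float64 -> float64, writer required; from meta.balance
  writer field meta.version has no reader counterpart
  violation R2 at meta.version
  violation R3 at rating
  backward on Event therefore BREAKING (2)
checking forward for Event: reader v1 against writer v2:
  kind: Kind -> Kind, writer required; from kind
  meta: Contact -> Contact, writer required; from meta
  factor: float32 -> float32, writer required; from factor
  quantity: int32 -> int32, writer optional; from quantity
  price: float64 -> float32, writer optional; from price
  rating: int32 -> float64, writer optional; from rating
  meta.attempts: int32 -> int32, writer optional; from meta.attempts
  meta.zip: int64 -> int64, writer required; from meta.zip
  meta.balance: float64 -> float64, writer optional; from meta.balance
  meta.version: no writer match
  violation R1 at meta.balance
  violation R3 at price
  violation R3 at rating
  forward on Event therefore BREAKING (3)


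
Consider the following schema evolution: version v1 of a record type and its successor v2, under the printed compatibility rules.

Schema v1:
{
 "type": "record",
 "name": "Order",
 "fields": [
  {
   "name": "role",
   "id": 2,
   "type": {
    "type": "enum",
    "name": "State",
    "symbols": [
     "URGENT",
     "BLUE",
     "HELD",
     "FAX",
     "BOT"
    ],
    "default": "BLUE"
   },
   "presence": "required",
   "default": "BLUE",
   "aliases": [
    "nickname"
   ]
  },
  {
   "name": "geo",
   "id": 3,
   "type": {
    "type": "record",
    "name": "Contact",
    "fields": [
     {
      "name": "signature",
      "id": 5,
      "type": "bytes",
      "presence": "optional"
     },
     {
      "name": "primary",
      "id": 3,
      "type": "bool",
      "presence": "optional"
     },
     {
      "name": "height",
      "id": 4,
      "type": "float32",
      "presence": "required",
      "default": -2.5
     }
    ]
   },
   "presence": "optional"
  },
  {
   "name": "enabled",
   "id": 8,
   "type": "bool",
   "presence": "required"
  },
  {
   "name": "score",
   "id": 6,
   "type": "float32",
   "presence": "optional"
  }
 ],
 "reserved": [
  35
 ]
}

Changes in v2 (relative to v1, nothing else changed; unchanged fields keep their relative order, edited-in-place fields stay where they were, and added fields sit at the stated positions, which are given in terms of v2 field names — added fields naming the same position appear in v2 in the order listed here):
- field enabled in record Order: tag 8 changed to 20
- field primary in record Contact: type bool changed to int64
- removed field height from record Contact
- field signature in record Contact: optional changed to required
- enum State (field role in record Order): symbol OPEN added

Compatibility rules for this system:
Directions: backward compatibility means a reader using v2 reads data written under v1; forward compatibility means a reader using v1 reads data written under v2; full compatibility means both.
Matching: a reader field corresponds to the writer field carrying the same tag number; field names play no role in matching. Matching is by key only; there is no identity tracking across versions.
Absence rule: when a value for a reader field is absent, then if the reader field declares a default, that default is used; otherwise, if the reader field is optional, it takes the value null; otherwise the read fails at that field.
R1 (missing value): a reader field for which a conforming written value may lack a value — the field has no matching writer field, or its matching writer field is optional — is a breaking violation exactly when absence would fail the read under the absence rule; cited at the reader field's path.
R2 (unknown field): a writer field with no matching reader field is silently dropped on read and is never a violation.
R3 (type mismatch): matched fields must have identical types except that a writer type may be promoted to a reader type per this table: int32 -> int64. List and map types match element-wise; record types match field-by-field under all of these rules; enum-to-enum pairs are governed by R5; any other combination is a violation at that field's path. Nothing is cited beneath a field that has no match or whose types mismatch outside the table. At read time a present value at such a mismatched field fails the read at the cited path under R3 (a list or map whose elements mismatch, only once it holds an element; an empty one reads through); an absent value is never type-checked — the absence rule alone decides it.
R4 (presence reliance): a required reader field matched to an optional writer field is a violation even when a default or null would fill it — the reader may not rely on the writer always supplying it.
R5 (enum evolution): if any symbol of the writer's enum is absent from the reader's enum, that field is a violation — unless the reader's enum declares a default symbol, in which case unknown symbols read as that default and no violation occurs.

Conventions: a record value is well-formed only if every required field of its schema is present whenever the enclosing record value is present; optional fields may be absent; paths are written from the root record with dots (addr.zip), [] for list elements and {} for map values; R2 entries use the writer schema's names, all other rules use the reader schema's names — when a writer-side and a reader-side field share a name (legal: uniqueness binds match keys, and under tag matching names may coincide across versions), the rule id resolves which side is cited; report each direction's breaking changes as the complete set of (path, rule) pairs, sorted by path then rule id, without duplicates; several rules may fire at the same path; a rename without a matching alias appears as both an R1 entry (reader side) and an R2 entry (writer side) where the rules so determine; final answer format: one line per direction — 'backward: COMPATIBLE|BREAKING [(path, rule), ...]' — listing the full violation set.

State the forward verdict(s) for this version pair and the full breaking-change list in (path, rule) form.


in Order below, arrows point writer -> reader
forward pass over Order, reader schema v1, writer schema v2:
  writer required, State -> State: reader role maps from writer role
  writer optional, Contact -> Contact: reader geo maps from writer geo
  enabled has no writer counterpart
  writer optional, float32 -> float32: reader score maps from writer score
  writer enabled: unknown to reader
  writer required, bytes -> bytes: reader geo.signature maps from writer geo.signature
  writer optional, int64 -> bool: reader geo.primary maps from writer geo.primary
  geo.height has no writer counterpart
  rule R1 violated at enabled
  rule R3 violated at geo.primary
  forward on Order therefore BREAKING (2)
ruling out the remaining Order differences:
  removed field height from record Contact -> triggers nothing under Order's printed rules — same verdict
  field signature in record Contact: optional changed to required -> matters only for Order's backward compatibility — outside the asked direction
  enum State (field role in record Order): symbol OPEN added -> triggers nothing under Order's printed rules — same verdict

forward: BREAKING [(enabled, R1), (geo.primary, R3)]


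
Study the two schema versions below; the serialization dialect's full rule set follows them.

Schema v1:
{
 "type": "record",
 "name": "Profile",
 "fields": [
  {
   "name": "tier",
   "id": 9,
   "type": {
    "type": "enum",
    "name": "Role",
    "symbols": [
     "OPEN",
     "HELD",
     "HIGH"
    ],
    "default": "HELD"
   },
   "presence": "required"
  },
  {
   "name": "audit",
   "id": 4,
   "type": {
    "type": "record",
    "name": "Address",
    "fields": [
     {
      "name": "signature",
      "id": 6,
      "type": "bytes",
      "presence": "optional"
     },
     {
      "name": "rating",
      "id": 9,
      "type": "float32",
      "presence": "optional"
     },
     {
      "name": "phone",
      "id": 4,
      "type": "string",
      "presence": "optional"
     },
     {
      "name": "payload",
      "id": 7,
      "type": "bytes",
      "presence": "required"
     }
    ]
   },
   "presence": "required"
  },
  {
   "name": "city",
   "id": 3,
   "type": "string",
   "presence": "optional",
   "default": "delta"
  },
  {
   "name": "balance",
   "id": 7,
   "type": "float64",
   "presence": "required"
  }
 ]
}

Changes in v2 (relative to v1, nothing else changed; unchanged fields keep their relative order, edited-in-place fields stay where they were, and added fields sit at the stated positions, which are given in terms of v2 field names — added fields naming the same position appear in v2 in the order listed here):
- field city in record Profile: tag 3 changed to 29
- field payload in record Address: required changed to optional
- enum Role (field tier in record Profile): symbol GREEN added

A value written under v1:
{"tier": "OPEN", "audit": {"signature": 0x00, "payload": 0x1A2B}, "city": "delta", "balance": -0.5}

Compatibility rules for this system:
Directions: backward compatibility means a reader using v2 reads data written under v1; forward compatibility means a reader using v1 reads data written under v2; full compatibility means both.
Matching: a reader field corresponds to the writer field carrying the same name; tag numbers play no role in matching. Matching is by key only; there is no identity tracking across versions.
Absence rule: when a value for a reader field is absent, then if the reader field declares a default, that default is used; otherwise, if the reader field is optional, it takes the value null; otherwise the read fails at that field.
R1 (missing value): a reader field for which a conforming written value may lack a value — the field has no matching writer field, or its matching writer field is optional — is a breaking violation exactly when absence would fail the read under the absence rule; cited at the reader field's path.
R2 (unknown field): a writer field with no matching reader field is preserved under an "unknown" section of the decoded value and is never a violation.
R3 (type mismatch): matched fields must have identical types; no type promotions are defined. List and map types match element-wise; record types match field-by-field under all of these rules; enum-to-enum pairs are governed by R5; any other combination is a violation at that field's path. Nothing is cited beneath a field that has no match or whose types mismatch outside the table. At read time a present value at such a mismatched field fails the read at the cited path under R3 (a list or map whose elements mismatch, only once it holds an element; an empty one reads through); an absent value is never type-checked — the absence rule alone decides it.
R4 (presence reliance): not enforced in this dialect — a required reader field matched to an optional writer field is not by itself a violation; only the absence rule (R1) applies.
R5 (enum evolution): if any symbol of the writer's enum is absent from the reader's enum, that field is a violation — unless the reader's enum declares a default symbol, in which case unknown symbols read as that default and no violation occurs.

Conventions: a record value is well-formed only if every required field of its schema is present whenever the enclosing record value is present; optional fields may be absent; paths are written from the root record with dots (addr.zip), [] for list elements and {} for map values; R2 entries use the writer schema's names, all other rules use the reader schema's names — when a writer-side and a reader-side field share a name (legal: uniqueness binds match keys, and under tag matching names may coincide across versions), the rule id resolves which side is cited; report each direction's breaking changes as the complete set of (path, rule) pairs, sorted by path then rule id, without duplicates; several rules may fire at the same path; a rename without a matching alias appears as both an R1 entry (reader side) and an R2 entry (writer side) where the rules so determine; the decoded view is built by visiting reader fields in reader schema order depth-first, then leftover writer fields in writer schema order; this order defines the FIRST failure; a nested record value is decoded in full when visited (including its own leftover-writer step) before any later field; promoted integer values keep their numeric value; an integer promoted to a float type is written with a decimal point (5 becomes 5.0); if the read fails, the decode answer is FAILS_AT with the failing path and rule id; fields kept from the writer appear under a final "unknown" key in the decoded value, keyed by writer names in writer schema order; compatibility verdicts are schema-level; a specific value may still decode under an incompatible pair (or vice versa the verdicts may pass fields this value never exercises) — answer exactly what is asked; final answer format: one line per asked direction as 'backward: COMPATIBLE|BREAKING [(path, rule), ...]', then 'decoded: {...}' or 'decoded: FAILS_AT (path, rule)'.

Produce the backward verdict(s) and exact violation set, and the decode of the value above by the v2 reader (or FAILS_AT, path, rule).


backward: COMPATIBLE []; decoded: {"tier": "OPEN", "audit": {"signature": 0x00, "rating": null, "phone": null, "payload": 0x1A2B}, "city": "delta", "balance": -0.5}

in Profile below, arrows point writer -> reader
backward pass over Profile, reader schema v2, writer schema v1:
  tier: paired with writer tier (Role -> Role; writer required)
  audit: paired with writer audit (Address -> Address; writer required)
  city: paired with writer city (string -> string; writer optional)
  balance: paired with writer balance (float64 -> float64; writer required)
  audit.signature: paired with writer audit.signature (bytes -> bytes; writer optional)
  audit.rating: paired with writer audit.rating (float32 -> float32; writer optional)
  audit.phone: paired with writer audit.phone (string -> string; writer optional)
  audit.payload: paired with writer audit.payload (bytes -> bytes; writer required)
  => backward: COMPATIBLE
decode walk for Profile under reader schema v2:
  tier := "OPEN"
  audit.signature := 0x00
  audit.rating := null (absent, optional -> null)
  audit.phone := null (absent, optional -> null)
  audit.payload := 0x1A2B
  city := "delta"
  balance := -0.5
  => decoded: {"tier": "OPEN", "audit": {"signature": 0x00, "rating": null, "phone": null, "payload": 0x1A2B}, "city": "delta", "balance": -0.5}
ruling out the remaining Profile differences:
  field city in record Profile: tag 3 changed to 29 -> triggers nothing under Profile's printed rules — same verdict
  field payload in record Address: required changed to optional -> affects forward compatibility only, which is not asked
  enum Role (field tier in record Profile): symbol GREEN added -> triggers nothing under Profile's printed rules — same verdict


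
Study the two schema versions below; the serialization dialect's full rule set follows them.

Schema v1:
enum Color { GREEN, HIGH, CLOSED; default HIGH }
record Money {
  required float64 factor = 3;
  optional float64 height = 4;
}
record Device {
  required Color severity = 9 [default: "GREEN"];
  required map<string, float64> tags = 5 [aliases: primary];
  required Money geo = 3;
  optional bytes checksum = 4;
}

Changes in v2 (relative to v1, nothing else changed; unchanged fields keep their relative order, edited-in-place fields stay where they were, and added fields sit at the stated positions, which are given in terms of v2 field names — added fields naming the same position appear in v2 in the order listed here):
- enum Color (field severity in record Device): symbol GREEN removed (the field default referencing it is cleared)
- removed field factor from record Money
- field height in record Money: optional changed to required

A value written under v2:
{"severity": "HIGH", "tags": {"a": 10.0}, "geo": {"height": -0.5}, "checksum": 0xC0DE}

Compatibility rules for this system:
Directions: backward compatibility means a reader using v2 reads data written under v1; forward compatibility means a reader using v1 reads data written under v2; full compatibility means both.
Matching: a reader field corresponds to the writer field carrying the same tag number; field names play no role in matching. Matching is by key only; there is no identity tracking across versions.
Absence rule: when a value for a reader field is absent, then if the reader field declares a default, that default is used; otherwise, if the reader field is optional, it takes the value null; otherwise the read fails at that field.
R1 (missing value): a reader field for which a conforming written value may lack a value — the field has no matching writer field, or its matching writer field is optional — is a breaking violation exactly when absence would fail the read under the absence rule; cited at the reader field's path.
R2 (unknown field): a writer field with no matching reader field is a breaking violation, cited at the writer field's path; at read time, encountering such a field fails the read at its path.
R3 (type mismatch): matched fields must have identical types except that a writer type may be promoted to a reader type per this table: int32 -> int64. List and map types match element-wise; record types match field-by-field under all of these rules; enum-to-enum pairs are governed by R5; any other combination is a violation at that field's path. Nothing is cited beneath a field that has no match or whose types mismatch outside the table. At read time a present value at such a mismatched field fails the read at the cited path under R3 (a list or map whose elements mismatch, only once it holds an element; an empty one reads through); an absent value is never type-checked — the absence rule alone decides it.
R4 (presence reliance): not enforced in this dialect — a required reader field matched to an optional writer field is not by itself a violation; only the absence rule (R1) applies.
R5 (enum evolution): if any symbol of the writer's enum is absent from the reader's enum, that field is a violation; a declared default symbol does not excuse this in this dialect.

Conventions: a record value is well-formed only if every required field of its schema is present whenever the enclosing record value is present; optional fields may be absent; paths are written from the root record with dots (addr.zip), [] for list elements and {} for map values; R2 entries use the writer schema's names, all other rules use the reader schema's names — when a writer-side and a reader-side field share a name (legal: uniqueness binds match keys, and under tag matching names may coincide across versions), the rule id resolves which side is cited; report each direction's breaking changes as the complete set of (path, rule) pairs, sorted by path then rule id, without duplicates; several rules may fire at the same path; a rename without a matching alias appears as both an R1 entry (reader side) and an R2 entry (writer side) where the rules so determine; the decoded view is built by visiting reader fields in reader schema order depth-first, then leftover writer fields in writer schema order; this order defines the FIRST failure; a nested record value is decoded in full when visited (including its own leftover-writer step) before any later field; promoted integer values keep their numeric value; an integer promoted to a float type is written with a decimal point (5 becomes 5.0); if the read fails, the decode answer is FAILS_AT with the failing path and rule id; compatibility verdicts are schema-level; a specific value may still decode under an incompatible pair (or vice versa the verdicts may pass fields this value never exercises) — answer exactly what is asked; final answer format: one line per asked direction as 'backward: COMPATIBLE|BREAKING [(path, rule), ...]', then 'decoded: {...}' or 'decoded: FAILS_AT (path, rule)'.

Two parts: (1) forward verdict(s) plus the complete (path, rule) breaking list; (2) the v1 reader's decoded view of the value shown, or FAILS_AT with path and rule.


forward: BREAKING [(geo.factor, R1)]; decoded: FAILS_AT (geo.factor, R1)

arrows below run writer -> reader for Device
forward analysis of Device with v1 as reader and v2 as writer:
  severity <- severity (Color -> Color, writer required)
  tags <- tags (map<string, float64> -> map<string, float64>, writer required)
  geo <- geo (Money -> Money, writer required)
  checksum <- checksum (bytes -> bytes, writer optional)
  geo.factor has no writer counterpart
  geo.height <- geo.height (float64 -> float64, writer required)
  R1 fires at geo.factor
  => forward verdict for Device: BREAKING, 1 violation(s)
migrating the Device value to v1:
  severity := "HIGH"
  tags := {"a": 10.0}
  read fails at geo.factor under R1 (no fill)
  => FAILS_AT (geo.factor, R1)
ruling out the remaining Device differences:
  enum Color (field severity in record Device): symbol GREEN removed (the field default referencing it is cleared) -> matters only for Device's backward compatibility — outside the asked direction
  field height in record Money: optional changed to required -> matters only for Device's backward compatibility — outside the asked direction
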